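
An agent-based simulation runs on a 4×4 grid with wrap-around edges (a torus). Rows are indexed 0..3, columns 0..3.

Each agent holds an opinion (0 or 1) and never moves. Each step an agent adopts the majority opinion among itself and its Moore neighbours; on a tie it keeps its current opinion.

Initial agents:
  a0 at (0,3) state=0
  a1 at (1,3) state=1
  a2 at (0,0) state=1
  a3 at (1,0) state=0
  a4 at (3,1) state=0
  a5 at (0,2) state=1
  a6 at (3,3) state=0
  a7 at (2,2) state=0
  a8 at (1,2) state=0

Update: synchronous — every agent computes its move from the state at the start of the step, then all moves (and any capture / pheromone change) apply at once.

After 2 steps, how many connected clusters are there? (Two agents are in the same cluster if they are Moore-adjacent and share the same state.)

1

t=1: a0@(0,3):0 a1@(1,3):0 a2@(0,0):0 a3@(1,0):0 a4@(3,1):0 a5@(0,2):0 a6@(3,3):0 a7@(2,2):0 a8@(1,2):0
t=2: (unchanged — steady state)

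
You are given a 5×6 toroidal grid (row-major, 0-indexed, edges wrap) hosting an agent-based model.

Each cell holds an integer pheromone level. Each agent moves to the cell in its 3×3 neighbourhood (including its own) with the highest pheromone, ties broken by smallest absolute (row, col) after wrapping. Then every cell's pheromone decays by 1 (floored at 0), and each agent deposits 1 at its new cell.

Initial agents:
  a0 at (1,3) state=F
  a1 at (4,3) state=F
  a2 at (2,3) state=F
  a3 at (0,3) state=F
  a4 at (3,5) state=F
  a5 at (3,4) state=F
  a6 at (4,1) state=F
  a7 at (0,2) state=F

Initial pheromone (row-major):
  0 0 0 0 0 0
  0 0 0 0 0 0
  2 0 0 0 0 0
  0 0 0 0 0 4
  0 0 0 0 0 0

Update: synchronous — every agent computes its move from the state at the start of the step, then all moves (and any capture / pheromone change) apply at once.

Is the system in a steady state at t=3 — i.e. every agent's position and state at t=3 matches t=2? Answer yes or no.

t=1: a0@(0,2) a1@(0,2) a2@(1,2) a3@(0,2) a4@(3,5) a5@(3,5) a6@(0,0) a7@(0,1) | pheromone: 1 1 3 0 0 0 / 0 0 1 0 0 0 / 1 0 0 0 0 0 / 0 0 0 0 0 5 / 0 0 0 0 0 0
t=2: a0@(0,2) a1@(0,2) a2@(0,2) a3@(0,2) a4@(3,5) a5@(3,5) a6@(0,0) a7@(0,2) | pheromone: 1 0 7 0 0 0 / 0 0 0 0 0 0 / 0 0 0 0 0 0 / 0 0 0 0 0 6 / 0 0 0 0 0 0
t=3: a0@(0,2) a1@(0,2) a2@(0,2) a3@(0,2) a4@(3,5) a5@(3,5) a6@(0,0) a7@(0,2) | pheromone: 1 0 11 0 0 0 / 0 0 0 0 0 0 / 0 0 0 0 0 0 / 0 0 0 0 0 7 / 0 0 0 0 0 0

yes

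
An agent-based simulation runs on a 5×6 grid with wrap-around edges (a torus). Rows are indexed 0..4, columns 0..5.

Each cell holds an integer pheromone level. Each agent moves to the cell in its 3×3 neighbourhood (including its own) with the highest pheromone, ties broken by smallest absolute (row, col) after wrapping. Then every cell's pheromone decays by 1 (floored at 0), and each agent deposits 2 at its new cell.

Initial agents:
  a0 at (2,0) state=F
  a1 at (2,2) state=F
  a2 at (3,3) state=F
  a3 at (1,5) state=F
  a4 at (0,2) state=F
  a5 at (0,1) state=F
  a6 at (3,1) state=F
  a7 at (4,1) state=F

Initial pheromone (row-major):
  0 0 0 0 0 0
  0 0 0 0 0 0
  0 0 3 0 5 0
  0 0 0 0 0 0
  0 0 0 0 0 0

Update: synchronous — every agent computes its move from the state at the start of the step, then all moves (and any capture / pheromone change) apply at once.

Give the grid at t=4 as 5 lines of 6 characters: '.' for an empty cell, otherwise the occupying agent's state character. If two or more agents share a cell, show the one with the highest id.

F.....
......
..F.F.
......
......

t=1: a0@(1,0) a1@(2,2) a2@(2,4) a3@(2,4) a4@(0,1) a5@(0,0) a6@(2,2) a7@(0,0) | pheromone: 4 2 0 0 0 0 / 2 0 0 0 0 0 / 0 0 6 0 8 0 / 0 0 0 0 0 0 / 0 0 0 0 0 0
t=2: a0@(0,0) a1@(2,2) a2@(2,4) a3@(2,4) a4@(0,0) a5@(0,0) a6@(2,2) a7@(0,0) | pheromone: 11 1 0 0 0 0 / 1 0 0 0 0 0 / 0 0 9 0 11 0 / 0 0 0 0 0 0 / 0 0 0 0 0 0
t=3: a0@(0,0) a1@(2,2) a2@(2,4) a3@(2,4) a4@(0,0) a5@(0,0) a6@(2,2) a7@(0,0) | pheromone: 18 0 0 0 0 0 / 0 0 0 0 0 0 / 0 0 12 0 14 0 / 0 0 0 0 0 0 / 0 0 0 0 0 0
t=4: a0@(0,0) a1@(2,2) a2@(2,4) a3@(2,4) a4@(0,0) a5@(0,0) a6@(2,2) a7@(0,0) | pheromone: 25 0 0 0 0 0 / 0 0 0 0 0 0 / 0 0 15 0 17 0 / 0 0 0 0 0 0 / 0 0 0 0 0 0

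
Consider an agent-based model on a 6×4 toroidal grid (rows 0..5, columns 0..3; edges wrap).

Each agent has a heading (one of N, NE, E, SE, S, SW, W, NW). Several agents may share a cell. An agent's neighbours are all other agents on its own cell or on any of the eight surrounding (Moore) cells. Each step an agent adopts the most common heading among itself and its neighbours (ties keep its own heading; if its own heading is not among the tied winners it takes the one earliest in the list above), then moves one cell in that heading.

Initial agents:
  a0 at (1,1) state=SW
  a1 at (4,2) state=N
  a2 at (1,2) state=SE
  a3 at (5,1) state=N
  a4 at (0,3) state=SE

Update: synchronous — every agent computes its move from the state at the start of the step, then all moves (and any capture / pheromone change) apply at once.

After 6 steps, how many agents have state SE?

t=1: a0@(2,0):SW a1@(3,2):N a2@(2,3):SE a3@(4,1):N a4@(1,0):SE
t=2: a0@(3,1):SE a1@(2,2):N a2@(3,0):SE a3@(3,1):N a4@(2,1):SE
t=3: a0@(4,2):SE a1@(1,2):N a2@(4,1):SE a3@(4,2):SE a4@(3,2):SE
t=4: a0@(5,3):SE a1@(0,2):N a2@(5,2):SE a3@(5,3):SE a4@(4,3):SE
t=5: a0@(0,0):SE a1@(1,3):SE a2@(0,3):SE a3@(0,0):SE a4@(5,0):SE
t=6: a0@(1,1):SE a1@(2,0):SE a2@(1,0):SE a3@(1,1):SE a4@(0,1):SE

5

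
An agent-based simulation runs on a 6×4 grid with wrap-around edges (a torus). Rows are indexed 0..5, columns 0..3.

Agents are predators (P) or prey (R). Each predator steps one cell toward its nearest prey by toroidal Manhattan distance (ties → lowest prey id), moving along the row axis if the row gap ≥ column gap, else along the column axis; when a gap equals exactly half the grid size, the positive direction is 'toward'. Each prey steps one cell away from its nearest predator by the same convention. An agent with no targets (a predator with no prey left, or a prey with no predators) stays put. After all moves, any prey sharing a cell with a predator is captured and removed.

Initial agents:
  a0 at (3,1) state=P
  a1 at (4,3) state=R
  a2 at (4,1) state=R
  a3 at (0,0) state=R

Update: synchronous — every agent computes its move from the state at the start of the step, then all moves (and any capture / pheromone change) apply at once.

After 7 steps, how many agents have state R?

t=1: a0@(4,1):P a1@(4,2):R a2@(5,1):R a3@(5,0):R
t=2: a0@(4,2):P a1@(4,3):R a2@(0,1):R a3@(0,0):R
t=3: a0@(4,3):P a1@(4,0):R a2@(1,1):R a3@(1,0):R
t=4: a0@(4,0):P a1@(4,1):R a2@(0,1):R a3@(0,0):R
t=5: a0@(4,1):P a1@(4,2):R a2@(1,1):R a3@(1,0):R
t=6: a0@(4,2):P a1@(4,3):R a2@(0,1):R a3@(0,0):R
t=7: a0@(4,3):P a1@(4,0):R a2@(1,1):R a3@(1,0):R

3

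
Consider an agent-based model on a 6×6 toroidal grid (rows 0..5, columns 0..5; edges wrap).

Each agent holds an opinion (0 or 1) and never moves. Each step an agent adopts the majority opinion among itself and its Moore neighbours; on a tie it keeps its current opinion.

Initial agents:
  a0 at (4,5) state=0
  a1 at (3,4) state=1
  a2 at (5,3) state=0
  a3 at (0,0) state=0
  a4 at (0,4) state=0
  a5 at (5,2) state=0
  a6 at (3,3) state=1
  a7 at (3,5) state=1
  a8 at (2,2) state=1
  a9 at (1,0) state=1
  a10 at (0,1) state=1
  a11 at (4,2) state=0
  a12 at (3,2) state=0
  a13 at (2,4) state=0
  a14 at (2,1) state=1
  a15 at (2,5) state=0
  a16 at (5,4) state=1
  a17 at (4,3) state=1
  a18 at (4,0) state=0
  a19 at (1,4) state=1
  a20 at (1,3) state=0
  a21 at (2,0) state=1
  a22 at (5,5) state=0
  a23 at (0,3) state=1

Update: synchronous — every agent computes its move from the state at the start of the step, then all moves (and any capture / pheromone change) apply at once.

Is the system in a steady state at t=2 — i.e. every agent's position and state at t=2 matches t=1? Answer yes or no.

no

t=1: a0@(4,5):0 a1@(3,4):1 a2@(5,3):0 a3@(0,0):0 a4@(0,4):0 a5@(5,2):0 a6@(3,3):1 a7@(3,5):0 a8@(2,2):1 a9@(1,0):1 a10@(0,1):1 a11@(4,2):0 a12@(3,2):1 a13@(2,4):1 a14@(2,1):1 a15@(2,5):1 a16@(5,4):0 a17@(4,3):1 a18@(4,0):0 a19@(1,4):0 a20@(1,3):0 a21@(2,0):1 a22@(5,5):0 a23@(0,3):0
t=2: a0@(4,5):0 a1@(3,4):1 a2@(5,3):0 a3@(0,0):0 a4@(0,4):0 a5@(5,2):0 a6@(3,3):1 a7@(3,5):1 a8@(2,2):1 a9@(1,0):1 a10@(0,1):1 a11@(4,2):0 a12@(3,2):1 a13@(2,4):1 a14@(2,1):1 a15@(2,5):1 a16@(5,4):0 a17@(4,3):1 a18@(4,0):0 a19@(1,4):0 a20@(1,3):0 a21@(2,0):1 a22@(5,5):0 a23@(0,3):0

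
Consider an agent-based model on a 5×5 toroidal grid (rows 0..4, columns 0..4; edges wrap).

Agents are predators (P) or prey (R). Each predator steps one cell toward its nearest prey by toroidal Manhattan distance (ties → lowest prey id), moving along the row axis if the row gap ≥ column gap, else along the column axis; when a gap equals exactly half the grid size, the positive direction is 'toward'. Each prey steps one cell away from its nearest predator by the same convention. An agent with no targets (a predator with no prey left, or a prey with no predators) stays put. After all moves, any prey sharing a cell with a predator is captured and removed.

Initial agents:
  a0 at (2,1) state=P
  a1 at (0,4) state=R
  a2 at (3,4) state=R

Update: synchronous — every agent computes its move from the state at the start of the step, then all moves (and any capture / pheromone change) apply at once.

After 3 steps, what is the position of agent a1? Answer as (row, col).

t=1: a0@(2,0):P a1@(4,4):R a2@(3,3):R
t=2: a0@(3,0):P a1@(0,4):R a2@(3,2):R
t=3: a0@(3,1):P a1@(1,4):R a2@(3,3):R

(1, 4)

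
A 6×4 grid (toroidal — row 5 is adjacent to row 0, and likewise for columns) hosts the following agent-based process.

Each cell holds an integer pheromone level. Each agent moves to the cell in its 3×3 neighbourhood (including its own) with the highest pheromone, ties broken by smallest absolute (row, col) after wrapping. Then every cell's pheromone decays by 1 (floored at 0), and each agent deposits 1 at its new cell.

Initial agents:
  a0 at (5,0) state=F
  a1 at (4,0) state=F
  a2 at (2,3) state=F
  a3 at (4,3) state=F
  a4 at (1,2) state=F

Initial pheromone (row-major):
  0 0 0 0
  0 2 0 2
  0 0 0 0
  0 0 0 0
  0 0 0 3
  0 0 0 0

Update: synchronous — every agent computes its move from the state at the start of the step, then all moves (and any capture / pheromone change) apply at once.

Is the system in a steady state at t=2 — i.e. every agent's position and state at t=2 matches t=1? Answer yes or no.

t=1: a0@(4,3) a1@(4,3) a2@(1,3) a3@(4,3) a4@(1,1) | pheromone: 0 0 0 0 / 0 2 0 2 / 0 0 0 0 / 0 0 0 0 / 0 0 0 5 / 0 0 0 0
t=2: a0@(4,3) a1@(4,3) a2@(1,3) a3@(4,3) a4@(1,1) | pheromone: 0 0 0 0 / 0 2 0 2 / 0 0 0 0 / 0 0 0 0 / 0 0 0 7 / 0 0 0 0

yes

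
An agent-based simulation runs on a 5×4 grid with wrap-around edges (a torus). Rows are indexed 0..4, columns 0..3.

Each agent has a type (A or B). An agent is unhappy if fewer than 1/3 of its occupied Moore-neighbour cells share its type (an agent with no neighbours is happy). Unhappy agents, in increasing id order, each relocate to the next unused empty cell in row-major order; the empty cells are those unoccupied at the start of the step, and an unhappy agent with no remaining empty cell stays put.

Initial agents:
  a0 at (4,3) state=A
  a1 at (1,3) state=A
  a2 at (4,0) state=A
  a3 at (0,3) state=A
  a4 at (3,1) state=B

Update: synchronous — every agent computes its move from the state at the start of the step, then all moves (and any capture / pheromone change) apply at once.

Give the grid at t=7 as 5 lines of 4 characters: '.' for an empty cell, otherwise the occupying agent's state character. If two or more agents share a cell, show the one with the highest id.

B..A
...A
....
....
A..A

t=1: a0@(4,3):A a1@(1,3):A a2@(4,0):A a3@(0,3):A a4@(0,0):B
t=2: a0@(4,3):A a1@(1,3):A a2@(4,0):A a3@(0,3):A a4@(0,1):B
t=3: a0@(4,3):A a1@(1,3):A a2@(4,0):A a3@(0,3):A a4@(0,0):B
t=4: a0@(4,3):A a1@(1,3):A a2@(4,0):A a3@(0,3):A a4@(0,1):B
t=5: a0@(4,3):A a1@(1,3):A a2@(4,0):A a3@(0,3):A a4@(0,0):B
t=6: a0@(4,3):A a1@(1,3):A a2@(4,0):A a3@(0,3):A a4@(0,1):B
t=7: a0@(4,3):A a1@(1,3):A a2@(4,0):A a3@(0,3):A a4@(0,0):B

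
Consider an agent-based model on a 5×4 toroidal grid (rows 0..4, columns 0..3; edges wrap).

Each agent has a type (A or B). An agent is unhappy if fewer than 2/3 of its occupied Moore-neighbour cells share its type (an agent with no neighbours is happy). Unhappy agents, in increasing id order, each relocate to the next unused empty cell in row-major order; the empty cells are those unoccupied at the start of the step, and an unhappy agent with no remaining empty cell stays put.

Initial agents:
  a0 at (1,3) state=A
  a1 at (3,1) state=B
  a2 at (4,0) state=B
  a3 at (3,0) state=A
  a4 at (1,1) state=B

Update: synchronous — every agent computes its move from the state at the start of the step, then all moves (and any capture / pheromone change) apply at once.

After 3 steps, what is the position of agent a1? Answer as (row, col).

(1, 2)

t=1: a0@(1,3):A a1@(0,0):B a2@(0,1):B a3@(0,2):A a4@(1,1):B
t=2: a0@(0,3):A a1@(0,0):B a2@(0,1):B a3@(1,0):A a4@(1,1):B
t=3: a0@(0,2):A a1@(1,2):B a2@(0,1):B a3@(1,3):A a4@(1,1):B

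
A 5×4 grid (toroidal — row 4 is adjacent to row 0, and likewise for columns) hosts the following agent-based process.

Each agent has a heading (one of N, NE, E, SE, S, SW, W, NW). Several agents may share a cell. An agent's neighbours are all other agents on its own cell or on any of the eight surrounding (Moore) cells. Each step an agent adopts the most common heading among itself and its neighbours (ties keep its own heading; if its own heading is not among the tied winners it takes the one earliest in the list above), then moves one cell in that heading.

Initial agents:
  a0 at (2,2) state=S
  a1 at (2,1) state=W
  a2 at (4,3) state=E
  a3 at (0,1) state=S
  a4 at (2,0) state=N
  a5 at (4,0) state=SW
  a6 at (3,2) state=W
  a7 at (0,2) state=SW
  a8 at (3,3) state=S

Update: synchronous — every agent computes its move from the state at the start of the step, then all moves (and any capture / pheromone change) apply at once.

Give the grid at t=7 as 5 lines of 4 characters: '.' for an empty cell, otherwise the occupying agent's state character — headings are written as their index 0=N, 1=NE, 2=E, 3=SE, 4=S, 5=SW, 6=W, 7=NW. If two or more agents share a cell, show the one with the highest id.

t=1: a0@(3,2):S a1@(2,0):W a2@(0,2):SW a3@(1,0):SW a4@(1,0):N a5@(0,0):S a6@(3,1):W a7@(1,1):SW a8@(4,3):S
t=2: a0@(4,2):S a1@(2,3):W a2@(1,1):SW a3@(2,3):SW a4@(2,3):SW a5@(1,0):S a6@(3,0):W a7@(2,0):SW a8@(0,3):S
t=3: a0@(0,2):S a1@(3,2):SW a2@(2,0):SW a3@(3,2):SW a4@(3,2):SW a5@(2,3):SW a6@(4,3):SW a7@(3,3):SW a8@(1,3):S
t=4: a0@(1,2):S a1@(4,1):SW a2@(3,3):SW a3@(4,1):SW a4@(4,1):SW a5@(3,2):SW a6@(0,2):SW a7@(4,2):SW a8@(2,3):S
t=5: a0@(2,2):S a1@(0,0):SW a2@(4,2):SW a3@(0,0):SW a4@(0,0):SW a5@(4,1):SW a6@(1,1):SW a7@(0,1):SW a8@(3,3):S
t=6: a0@(3,2):S a1@(1,3):SW a2@(0,1):SW a3@(1,3):SW a4@(1,3):SW a5@(0,0):SW a6@(2,0):SW a7@(1,0):SW a8@(4,3):S
t=7: a0@(4,2):S a1@(2,2):SW a2@(1,0):SW a3@(2,2):SW a4@(2,2):SW a5@(1,3):SW a6@(3,3):SW a7@(2,3):SW a8@(0,3):S

...4
5..5
..55
...5
..4.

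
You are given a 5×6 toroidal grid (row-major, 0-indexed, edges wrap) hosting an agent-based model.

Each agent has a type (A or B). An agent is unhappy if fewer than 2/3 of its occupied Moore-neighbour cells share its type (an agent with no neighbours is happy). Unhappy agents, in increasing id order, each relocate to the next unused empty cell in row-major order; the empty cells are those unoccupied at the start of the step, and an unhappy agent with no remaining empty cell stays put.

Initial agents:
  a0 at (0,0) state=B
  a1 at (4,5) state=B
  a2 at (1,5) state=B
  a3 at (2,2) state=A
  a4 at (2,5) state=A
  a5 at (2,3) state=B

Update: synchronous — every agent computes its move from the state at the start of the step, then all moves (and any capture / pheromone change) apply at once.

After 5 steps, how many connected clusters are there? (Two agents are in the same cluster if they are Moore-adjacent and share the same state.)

t=1: a0@(0,0):B a1@(4,5):B a2@(0,1):B a3@(0,2):A a4@(0,3):A a5@(0,4):B
t=2: a0@(0,0):B a1@(4,5):B a2@(0,5):B a3@(1,0):A a4@(1,1):A a5@(1,2):B
t=3: a0@(0,1):B a1@(4,5):B a2@(0,5):B a3@(0,2):A a4@(0,3):A a5@(0,4):B
t=4: a0@(0,0):B a1@(4,5):B a2@(0,5):B a3@(1,0):A a4@(1,1):A a5@(0,4):B
t=5: a0@(0,1):B a1@(4,5):B a2@(0,5):B a3@(0,2):A a4@(0,3):A a5@(0,4):B

3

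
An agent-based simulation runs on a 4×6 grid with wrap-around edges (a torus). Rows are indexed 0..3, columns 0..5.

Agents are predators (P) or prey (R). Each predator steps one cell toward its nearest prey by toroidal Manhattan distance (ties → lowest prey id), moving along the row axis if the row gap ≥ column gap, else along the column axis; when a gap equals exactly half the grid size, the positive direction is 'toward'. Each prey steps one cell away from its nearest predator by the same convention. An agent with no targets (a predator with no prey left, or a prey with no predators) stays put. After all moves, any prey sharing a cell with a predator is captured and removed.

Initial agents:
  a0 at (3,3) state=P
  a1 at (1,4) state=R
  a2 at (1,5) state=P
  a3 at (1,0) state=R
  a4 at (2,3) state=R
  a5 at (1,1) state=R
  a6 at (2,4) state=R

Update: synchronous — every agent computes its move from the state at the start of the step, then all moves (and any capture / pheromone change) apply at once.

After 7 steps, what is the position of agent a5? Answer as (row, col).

(3, 2)

t=1: a0@(2,3):P a1@(1,3):R a2@(1,4):P a3@(1,1):R a4@(1,3):R a5@(1,2):R
t=2: a0@(1,3):P a1@(0,3):R a2@(1,3):P a3@(1,0):R a4@(0,3):R a5@(0,2):R
t=3: a0@(0,3):P a1@(3,3):R a2@(0,3):P a3@(1,5):R a4@(3,3):R a5@(3,2):R
t=4: a0@(3,3):P a1@(2,3):R a2@(3,3):P a3@(1,0):R a4@(2,3):R a5@(2,2):R
t=5: a0@(2,3):P a1@(1,3):R a2@(2,3):P a3@(1,5):R a4@(1,3):R a5@(1,2):R
t=6: a0@(1,3):P a1@(0,3):R a2@(1,3):P a3@(1,0):R a4@(0,3):R a5@(0,2):R
t=7: a0@(0,3):P a1@(3,3):R a2@(0,3):P a3@(1,5):R a4@(3,3):R a5@(3,2):R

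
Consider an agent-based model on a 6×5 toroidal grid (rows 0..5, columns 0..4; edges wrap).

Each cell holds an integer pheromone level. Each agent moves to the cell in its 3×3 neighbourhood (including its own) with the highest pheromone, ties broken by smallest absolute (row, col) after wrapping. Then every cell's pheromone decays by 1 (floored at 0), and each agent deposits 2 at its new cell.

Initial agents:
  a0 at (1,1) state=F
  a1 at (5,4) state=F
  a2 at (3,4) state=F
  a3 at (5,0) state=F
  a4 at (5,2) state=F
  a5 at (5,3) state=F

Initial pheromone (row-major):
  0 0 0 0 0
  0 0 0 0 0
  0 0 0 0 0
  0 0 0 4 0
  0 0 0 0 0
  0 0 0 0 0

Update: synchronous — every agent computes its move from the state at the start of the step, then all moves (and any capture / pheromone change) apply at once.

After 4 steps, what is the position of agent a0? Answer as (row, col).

(0, 0)

t=1: a0@(0,0) a1@(0,0) a2@(3,3) a3@(0,0) a4@(0,1) a5@(0,2) | pheromone: 6 2 2 0 0 / 0 0 0 0 0 / 0 0 0 0 0 / 0 0 0 5 0 / 0 0 0 0 0 / 0 0 0 0 0
t=2: a0@(0,0) a1@(0,0) a2@(3,3) a3@(0,0) a4@(0,0) a5@(0,1) | pheromone: 13 3 1 0 0 / 0 0 0 0 0 / 0 0 0 0 0 / 0 0 0 6 0 / 0 0 0 0 0 / 0 0 0 0 0
t=3: a0@(0,0) a1@(0,0) a2@(3,3) a3@(0,0) a4@(0,0) a5@(0,0) | pheromone: 22 2 0 0 0 / 0 0 0 0 0 / 0 0 0 0 0 / 0 0 0 7 0 / 0 0 0 0 0 / 0 0 0 0 0
t=4: a0@(0,0) a1@(0,0) a2@(3,3) a3@(0,0) a4@(0,0) a5@(0,0) | pheromone: 31 1 0 0 0 / 0 0 0 0 0 / 0 0 0 0 0 / 0 0 0 8 0 / 0 0 0 0 0 / 0 0 0 0 0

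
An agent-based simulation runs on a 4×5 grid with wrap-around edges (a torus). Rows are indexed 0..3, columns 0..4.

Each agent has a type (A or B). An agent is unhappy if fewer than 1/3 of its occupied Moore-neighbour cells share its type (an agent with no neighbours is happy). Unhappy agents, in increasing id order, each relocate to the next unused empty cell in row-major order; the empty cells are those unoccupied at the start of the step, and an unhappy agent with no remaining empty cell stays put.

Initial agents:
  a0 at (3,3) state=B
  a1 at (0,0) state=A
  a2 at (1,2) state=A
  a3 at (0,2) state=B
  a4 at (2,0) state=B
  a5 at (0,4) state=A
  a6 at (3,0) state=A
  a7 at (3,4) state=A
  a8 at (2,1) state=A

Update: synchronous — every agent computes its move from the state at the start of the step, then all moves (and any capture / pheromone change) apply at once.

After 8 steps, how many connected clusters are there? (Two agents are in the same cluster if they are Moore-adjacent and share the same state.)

t=1: a0@(3,3):B a1@(0,0):A a2@(1,2):A a3@(0,2):B a4@(0,1):B a5@(0,4):A a6@(3,0):A a7@(3,4):A a8@(2,1):A
t=2: a0@(3,3):B a1@(0,0):A a2@(1,2):A a3@(0,2):B a4@(0,3):B a5@(0,4):A a6@(3,0):A a7@(3,4):A a8@(2,1):A
t=3: (unchanged — steady state)

2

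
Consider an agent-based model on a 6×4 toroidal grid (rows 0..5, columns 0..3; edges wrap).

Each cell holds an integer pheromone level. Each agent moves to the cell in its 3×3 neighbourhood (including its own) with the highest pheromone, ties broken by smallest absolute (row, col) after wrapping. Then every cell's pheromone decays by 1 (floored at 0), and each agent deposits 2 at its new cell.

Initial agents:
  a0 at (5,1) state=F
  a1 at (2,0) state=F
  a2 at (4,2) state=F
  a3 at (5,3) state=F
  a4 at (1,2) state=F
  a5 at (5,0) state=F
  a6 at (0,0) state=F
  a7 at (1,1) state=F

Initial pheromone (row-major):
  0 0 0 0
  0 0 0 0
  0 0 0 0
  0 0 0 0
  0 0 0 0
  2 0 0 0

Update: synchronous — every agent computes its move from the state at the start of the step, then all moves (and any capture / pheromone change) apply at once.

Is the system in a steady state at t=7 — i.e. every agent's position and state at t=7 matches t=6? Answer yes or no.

t=1: a0@(5,0) a1@(1,0) a2@(3,1) a3@(5,0) a4@(0,1) a5@(5,0) a6@(5,0) a7@(0,0) | pheromone: 2 2 0 0 / 2 0 0 0 / 0 0 0 0 / 0 2 0 0 / 0 0 0 0 / 9 0 0 0
t=2: a0@(5,0) a1@(0,0) a2@(3,1) a3@(5,0) a4@(5,0) a5@(5,0) a6@(5,0) a7@(5,0) | pheromone: 3 1 0 0 / 1 0 0 0 / 0 0 0 0 / 0 3 0 0 / 0 0 0 0 / 20 0 0 0
t=3: a0@(5,0) a1@(5,0) a2@(3,1) a3@(5,0) a4@(5,0) a5@(5,0) a6@(5,0) a7@(5,0) | pheromone: 2 0 0 0 / 0 0 0 0 / 0 0 0 0 / 0 4 0 0 / 0 0 0 0 / 33 0 0 0
t=4: a0@(5,0) a1@(5,0) a2@(3,1) a3@(5,0) a4@(5,0) a5@(5,0) a6@(5,0) a7@(5,0) | pheromone: 1 0 0 0 / 0 0 0 0 / 0 0 0 0 / 0 5 0 0 / 0 0 0 0 / 46 0 0 0
t=5: a0@(5,0) a1@(5,0) a2@(3,1) a3@(5,0) a4@(5,0) a5@(5,0) a6@(5,0) a7@(5,0) | pheromone: 0 0 0 0 / 0 0 0 0 / 0 0 0 0 / 0 6 0 0 / 0 0 0 0 / 59 0 0 0
t=6: a0@(5,0) a1@(5,0) a2@(3,1) a3@(5,0) a4@(5,0) a5@(5,0) a6@(5,0) a7@(5,0) | pheromone: 0 0 0 0 / 0 0 0 0 / 0 0 0 0 / 0 7 0 0 / 0 0 0 0 / 72 0 0 0
t=7: a0@(5,0) a1@(5,0) a2@(3,1) a3@(5,0) a4@(5,0) a5@(5,0) a6@(5,0) a7@(5,0) | pheromone: 0 0 0 0 / 0 0 0 0 / 0 0 0 0 / 0 8 0 0 / 0 0 0 0 / 85 0 0 0

yes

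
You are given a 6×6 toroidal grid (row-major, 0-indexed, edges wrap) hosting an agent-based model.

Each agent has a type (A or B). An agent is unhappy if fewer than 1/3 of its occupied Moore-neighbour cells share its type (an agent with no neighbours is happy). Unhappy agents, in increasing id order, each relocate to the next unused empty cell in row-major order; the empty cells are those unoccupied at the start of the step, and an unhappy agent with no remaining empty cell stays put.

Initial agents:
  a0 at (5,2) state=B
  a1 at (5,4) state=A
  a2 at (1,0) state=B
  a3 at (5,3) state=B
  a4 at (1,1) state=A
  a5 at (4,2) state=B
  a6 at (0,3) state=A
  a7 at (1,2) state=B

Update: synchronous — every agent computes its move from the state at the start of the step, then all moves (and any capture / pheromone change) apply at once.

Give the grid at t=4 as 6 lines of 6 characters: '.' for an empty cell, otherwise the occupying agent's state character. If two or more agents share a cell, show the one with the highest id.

t=1: a0@(5,2):B a1@(5,4):A a2@(0,0):B a3@(5,3):B a4@(0,1):A a5@(4,2):B a6@(0,2):A a7@(0,4):B
t=2: a0@(5,2):B a1@(0,3):A a2@(0,5):B a3@(5,3):B a4@(0,1):A a5@(4,2):B a6@(0,2):A a7@(0,4):B
t=3: a0@(5,2):B a1@(0,0):A a2@(0,5):B a3@(5,3):B a4@(0,1):A a5@(4,2):B a6@(0,2):A a7@(0,4):B
t=4: (unchanged — steady state)

AAA.BB
......
......
......
..B...
..BB..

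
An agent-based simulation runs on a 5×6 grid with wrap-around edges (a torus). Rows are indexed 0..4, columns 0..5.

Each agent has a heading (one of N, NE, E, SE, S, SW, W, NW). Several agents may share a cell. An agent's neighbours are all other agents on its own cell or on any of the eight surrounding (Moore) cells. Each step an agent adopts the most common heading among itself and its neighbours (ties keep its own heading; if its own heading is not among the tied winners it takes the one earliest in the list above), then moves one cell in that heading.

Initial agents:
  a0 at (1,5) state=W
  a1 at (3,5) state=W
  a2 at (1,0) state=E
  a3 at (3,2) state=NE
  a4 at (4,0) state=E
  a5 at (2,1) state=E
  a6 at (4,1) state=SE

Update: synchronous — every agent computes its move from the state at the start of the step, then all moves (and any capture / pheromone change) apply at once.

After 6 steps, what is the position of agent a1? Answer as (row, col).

(3, 5)

t=1: a0@(1,4):W a1@(3,4):W a2@(1,1):E a3@(2,3):NE a4@(4,1):E a5@(2,2):E a6@(0,2):SE
t=2: a0@(1,3):W a1@(3,3):W a2@(1,2):E a3@(2,2):W a4@(4,2):E a5@(2,3):E a6@(0,3):E
t=3: a0@(1,4):E a1@(3,2):W a2@(1,3):E a3@(2,1):W a4@(4,3):E a5@(2,2):W a6@(0,4):E
t=4: a0@(1,5):E a1@(3,1):W a2@(1,4):E a3@(2,0):W a4@(4,4):E a5@(2,1):W a6@(0,5):E
t=5: a0@(1,0):E a1@(3,0):W a2@(1,5):E a3@(2,5):W a4@(4,5):E a5@(2,0):W a6@(0,0):E
t=6: a0@(1,1):E a1@(3,5):W a2@(1,0):E a3@(2,4):W a4@(4,0):E a5@(2,5):W a6@(0,1):E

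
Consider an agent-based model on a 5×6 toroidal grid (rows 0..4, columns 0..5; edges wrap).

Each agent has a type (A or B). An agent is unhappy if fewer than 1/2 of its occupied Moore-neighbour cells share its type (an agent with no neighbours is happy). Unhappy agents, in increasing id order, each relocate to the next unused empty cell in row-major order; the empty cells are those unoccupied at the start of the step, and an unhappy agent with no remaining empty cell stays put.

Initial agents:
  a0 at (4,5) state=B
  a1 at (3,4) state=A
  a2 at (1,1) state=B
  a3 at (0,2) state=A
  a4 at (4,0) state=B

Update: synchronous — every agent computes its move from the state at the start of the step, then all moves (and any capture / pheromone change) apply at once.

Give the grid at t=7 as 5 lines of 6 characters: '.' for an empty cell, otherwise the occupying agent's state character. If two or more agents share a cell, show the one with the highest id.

t=1: a0@(4,5):B a1@(0,0):A a2@(0,1):B a3@(0,3):A a4@(4,0):B
t=2: a0@(4,5):B a1@(0,2):A a2@(0,1):B a3@(0,3):A a4@(4,0):B
t=3: (unchanged — steady state)

.BAA..
......
......
......
B....B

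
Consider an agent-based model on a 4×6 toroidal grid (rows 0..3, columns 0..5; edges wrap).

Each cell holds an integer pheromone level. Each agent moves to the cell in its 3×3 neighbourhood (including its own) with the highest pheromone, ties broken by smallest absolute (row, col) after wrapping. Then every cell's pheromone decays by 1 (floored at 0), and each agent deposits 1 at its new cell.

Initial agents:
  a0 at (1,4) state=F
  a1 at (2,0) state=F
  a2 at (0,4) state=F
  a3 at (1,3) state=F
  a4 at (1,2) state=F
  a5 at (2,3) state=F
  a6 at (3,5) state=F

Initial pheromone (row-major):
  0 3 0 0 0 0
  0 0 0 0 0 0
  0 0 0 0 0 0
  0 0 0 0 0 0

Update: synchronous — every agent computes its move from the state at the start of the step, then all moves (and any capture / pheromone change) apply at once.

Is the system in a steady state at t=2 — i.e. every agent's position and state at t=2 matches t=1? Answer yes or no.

no

t=1: a0@(0,3) a1@(1,0) a2@(0,3) a3@(0,2) a4@(0,1) a5@(1,2) a6@(0,0) | pheromone: 1 3 1 2 0 0 / 1 0 1 0 0 0 / 0 0 0 0 0 0 / 0 0 0 0 0 0
t=2: a0@(0,3) a1@(0,1) a2@(0,3) a3@(0,1) a4@(0,1) a5@(0,1) a6@(0,1) | pheromone: 0 7 0 3 0 0 / 0 0 0 0 0 0 / 0 0 0 0 0 0 / 0 0 0 0 0 0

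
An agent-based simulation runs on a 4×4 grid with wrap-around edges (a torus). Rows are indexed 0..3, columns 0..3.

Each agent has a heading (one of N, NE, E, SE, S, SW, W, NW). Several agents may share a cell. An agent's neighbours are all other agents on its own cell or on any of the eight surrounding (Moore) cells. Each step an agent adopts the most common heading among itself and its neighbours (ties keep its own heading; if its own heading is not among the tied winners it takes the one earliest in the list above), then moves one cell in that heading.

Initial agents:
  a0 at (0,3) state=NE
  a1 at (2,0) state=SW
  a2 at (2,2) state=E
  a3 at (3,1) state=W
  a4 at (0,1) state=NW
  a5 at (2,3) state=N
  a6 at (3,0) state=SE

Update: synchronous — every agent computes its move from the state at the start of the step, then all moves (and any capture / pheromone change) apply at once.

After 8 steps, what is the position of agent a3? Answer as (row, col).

(3, 1)

t=1: a0@(3,0):NE a1@(3,3):SW a2@(2,3):E a3@(3,0):W a4@(3,0):NW a5@(1,3):N a6@(0,1):SE
t=2: a0@(2,1):NE a1@(0,2):SW a2@(2,0):E a3@(3,3):W a4@(2,3):NW a5@(0,3):N a6@(1,2):SE
t=3: a0@(1,2):NE a1@(1,1):SW a2@(2,1):E a3@(3,2):W a4@(1,2):NW a5@(3,3):N a6@(2,3):SE
t=4: a0@(0,3):NE a1@(2,0):SW a2@(2,2):E a3@(3,1):W a4@(0,1):NW a5@(2,3):N a6@(3,0):SE
t=5: a0@(3,0):NE a1@(3,3):SW a2@(2,3):E a3@(3,0):W a4@(3,0):NW a5@(1,3):N a6@(0,1):SE
t=6: a0@(2,1):NE a1@(0,2):SW a2@(2,0):E a3@(3,3):W a4@(2,3):NW a5@(0,3):N a6@(1,2):SE
t=7: a0@(1,2):NE a1@(1,1):SW a2@(2,1):E a3@(3,2):W a4@(1,2):NW a5@(3,3):N a6@(2,3):SE
t=8: a0@(0,3):NE a1@(2,0):SW a2@(2,2):E a3@(3,1):W a4@(0,1):NW a5@(2,3):N a6@(3,0):SE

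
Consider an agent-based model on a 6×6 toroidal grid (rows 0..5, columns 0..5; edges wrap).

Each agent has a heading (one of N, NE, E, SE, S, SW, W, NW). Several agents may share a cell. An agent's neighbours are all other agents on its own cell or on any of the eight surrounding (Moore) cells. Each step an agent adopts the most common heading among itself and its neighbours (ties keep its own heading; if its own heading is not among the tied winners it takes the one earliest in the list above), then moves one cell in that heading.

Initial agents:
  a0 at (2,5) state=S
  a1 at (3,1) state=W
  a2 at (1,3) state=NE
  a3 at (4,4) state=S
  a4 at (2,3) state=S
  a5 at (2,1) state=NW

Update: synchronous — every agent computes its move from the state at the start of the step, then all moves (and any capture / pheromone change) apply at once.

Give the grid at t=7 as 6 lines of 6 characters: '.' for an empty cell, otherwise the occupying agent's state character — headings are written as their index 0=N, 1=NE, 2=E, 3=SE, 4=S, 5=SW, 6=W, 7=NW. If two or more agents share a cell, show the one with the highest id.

t=1: a0@(3,5):S a1@(3,0):W a2@(0,4):NE a3@(5,4):S a4@(3,3):S a5@(1,0):NW
t=2: a0@(4,5):S a1@(3,5):W a2@(5,5):NE a3@(0,4):S a4@(4,3):S a5@(0,5):NW
t=3: a0@(5,5):S a1@(3,4):W a2@(0,5):S a3@(1,4):S a4@(5,3):S a5@(5,4):NW
t=4: a0@(0,5):S a1@(3,3):W a2@(1,5):S a3@(2,4):S a4@(0,3):S a5@(0,4):S
t=5: a0@(1,5):S a1@(3,2):W a2@(2,5):S a3@(3,4):S a4@(1,3):S a5@(1,4):S
t=6: a0@(2,5):S a1@(3,1):W a2@(3,5):S a3@(4,4):S a4@(2,3):S a5@(2,4):S
t=7: a0@(3,5):S a1@(3,0):W a2@(4,5):S a3@(5,4):S a4@(3,3):S a5@(3,4):S

......
......
......
6..444
.....4
....4.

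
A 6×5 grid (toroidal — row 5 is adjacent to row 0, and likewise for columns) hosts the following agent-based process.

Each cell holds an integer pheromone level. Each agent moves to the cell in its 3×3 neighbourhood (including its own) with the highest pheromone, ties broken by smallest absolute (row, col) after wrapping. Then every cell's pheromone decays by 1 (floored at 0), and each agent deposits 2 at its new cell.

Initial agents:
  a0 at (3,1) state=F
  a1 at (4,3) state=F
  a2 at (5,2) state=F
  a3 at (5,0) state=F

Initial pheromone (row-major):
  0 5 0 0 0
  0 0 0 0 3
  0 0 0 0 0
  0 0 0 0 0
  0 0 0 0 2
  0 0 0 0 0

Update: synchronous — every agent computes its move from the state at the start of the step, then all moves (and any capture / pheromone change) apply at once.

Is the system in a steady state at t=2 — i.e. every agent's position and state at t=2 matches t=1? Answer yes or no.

t=1: a0@(2,0) a1@(4,4) a2@(0,1) a3@(0,1) | pheromone: 0 8 0 0 0 / 0 0 0 0 2 / 2 0 0 0 0 / 0 0 0 0 0 / 0 0 0 0 3 / 0 0 0 0 0
t=2: a0@(1,4) a1@(4,4) a2@(0,1) a3@(0,1) | pheromone: 0 11 0 0 0 / 0 0 0 0 3 / 1 0 0 0 0 / 0 0 0 0 0 / 0 0 0 0 4 / 0 0 0 0 0

no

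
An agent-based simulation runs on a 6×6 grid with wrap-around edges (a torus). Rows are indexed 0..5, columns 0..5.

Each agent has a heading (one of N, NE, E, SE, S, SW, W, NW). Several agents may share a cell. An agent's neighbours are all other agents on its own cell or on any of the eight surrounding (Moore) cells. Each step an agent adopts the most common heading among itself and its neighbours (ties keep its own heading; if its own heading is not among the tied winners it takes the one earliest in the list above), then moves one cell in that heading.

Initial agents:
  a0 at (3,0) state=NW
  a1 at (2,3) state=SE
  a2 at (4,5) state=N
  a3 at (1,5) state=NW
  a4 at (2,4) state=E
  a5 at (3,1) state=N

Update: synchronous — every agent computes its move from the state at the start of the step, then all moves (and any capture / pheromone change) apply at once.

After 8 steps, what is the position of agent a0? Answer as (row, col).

t=1: a0@(2,0):N a1@(3,4):SE a2@(3,5):N a3@(0,4):NW a4@(2,5):E a5@(2,1):N
t=2: a0@(1,0):N a1@(4,5):SE a2@(2,5):N a3@(5,3):NW a4@(1,5):N a5@(1,1):N
t=3: a0@(0,0):N a1@(5,0):SE a2@(1,5):N a3@(4,2):NW a4@(0,5):N a5@(0,1):N
t=4: a0@(5,0):N a1@(4,0):N a2@(0,5):N a3@(3,1):NW a4@(5,5):N a5@(5,1):N
t=5: a0@(4,0):N a1@(3,0):N a2@(5,5):N a3@(2,0):NW a4@(4,5):N a5@(4,1):N
t=6: a0@(3,0):N a1@(2,0):N a2@(4,5):N a3@(1,5):NW a4@(3,5):N a5@(3,1):N
t=7: a0@(2,0):N a1@(1,0):N a2@(3,5):N a3@(0,4):NW a4@(2,5):N a5@(2,1):N
t=8: a0@(1,0):N a1@(0,0):N a2@(2,5):N a3@(5,3):NW a4@(1,5):N a5@(1,1):N

(1, 0)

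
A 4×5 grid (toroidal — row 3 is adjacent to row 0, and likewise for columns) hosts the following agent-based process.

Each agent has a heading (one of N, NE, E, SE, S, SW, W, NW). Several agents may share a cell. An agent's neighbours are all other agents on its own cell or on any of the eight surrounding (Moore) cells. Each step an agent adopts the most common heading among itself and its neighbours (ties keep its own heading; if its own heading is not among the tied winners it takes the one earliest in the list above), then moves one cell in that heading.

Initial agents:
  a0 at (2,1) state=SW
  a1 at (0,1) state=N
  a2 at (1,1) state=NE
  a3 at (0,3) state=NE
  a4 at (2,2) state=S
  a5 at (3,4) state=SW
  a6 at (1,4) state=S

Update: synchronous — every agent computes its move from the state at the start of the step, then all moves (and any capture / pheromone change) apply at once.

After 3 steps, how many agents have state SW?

2

t=1: a0@(3,0):SW a1@(3,1):N a2@(0,2):NE a3@(3,4):NE a4@(3,2):S a5@(0,3):SW a6@(2,4):S
t=2: a0@(0,4):SW a1@(2,1):N a2@(3,3):NE a3@(0,3):SW a4@(0,2):S a5@(3,4):NE a6@(3,4):S
t=3: a0@(1,3):SW a1@(1,1):N a2@(2,4):NE a3@(1,2):SW a4@(1,2):S a5@(2,0):NE a6@(2,0):NE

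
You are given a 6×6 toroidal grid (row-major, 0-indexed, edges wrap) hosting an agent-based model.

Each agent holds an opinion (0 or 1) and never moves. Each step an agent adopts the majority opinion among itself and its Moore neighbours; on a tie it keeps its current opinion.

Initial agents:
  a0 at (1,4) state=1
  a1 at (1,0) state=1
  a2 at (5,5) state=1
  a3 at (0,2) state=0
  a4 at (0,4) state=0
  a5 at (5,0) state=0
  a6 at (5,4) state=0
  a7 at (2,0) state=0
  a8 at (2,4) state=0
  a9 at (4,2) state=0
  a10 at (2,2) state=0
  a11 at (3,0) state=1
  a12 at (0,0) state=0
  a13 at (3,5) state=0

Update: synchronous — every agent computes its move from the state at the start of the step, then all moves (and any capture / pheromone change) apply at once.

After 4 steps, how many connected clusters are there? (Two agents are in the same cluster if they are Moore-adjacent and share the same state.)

4

t=1: a0@(1,4):0 a1@(1,0):0 a2@(5,5):0 a3@(0,2):0 a4@(0,4):0 a5@(5,0):0 a6@(5,4):0 a7@(2,0):0 a8@(2,4):0 a9@(4,2):0 a10@(2,2):0 a11@(3,0):0 a12@(0,0):0 a13@(3,5):0
t=2: (unchanged — steady state)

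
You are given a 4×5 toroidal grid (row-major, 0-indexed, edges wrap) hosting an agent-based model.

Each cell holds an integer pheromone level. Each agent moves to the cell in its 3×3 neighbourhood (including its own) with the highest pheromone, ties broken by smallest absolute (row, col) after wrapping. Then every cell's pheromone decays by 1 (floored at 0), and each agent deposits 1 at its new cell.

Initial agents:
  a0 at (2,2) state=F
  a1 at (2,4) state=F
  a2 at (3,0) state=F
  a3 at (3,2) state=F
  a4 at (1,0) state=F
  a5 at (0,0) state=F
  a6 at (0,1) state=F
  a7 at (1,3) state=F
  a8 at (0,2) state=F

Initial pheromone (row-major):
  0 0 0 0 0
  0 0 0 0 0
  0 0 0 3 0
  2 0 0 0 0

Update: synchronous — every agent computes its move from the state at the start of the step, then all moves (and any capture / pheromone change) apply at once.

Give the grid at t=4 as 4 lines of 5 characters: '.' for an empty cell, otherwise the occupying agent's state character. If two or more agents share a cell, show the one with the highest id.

t=1: a0@(2,3) a1@(2,3) a2@(3,0) a3@(2,3) a4@(0,0) a5@(3,0) a6@(3,0) a7@(2,3) a8@(0,1) | pheromone: 1 1 0 0 0 / 0 0 0 0 0 / 0 0 0 6 0 / 4 0 0 0 0
t=2: a0@(2,3) a1@(2,3) a2@(3,0) a3@(2,3) a4@(3,0) a5@(3,0) a6@(3,0) a7@(2,3) a8@(3,0) | pheromone: 0 0 0 0 0 / 0 0 0 0 0 / 0 0 0 9 0 / 8 0 0 0 0
t=3: a0@(2,3) a1@(2,3) a2@(3,0) a3@(2,3) a4@(3,0) a5@(3,0) a6@(3,0) a7@(2,3) a8@(3,0) | pheromone: 0 0 0 0 0 / 0 0 0 0 0 / 0 0 0 12 0 / 12 0 0 0 0
t=4: a0@(2,3) a1@(2,3) a2@(3,0) a3@(2,3) a4@(3,0) a5@(3,0) a6@(3,0) a7@(2,3) a8@(3,0) | pheromone: 0 0 0 0 0 / 0 0 0 0 0 / 0 0 0 15 0 / 16 0 0 0 0

.....
.....
...F.
F....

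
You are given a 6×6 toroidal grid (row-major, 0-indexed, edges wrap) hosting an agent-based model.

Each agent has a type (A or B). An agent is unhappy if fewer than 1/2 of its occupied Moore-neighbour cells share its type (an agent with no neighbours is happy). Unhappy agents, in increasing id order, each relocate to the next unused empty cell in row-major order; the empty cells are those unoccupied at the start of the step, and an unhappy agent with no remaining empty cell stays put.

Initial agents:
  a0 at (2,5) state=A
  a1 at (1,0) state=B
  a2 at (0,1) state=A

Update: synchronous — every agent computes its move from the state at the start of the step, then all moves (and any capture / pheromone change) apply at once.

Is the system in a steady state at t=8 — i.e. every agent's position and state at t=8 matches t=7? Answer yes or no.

t=1: a0@(0,0):A a1@(0,2):B a2@(0,3):A
t=2: a0@(0,0):A a1@(0,1):B a2@(0,4):A
t=3: a0@(0,2):A a1@(0,3):B a2@(0,4):A
t=4: a0@(0,0):A a1@(0,1):B a2@(0,5):A
t=5: a0@(0,0):A a1@(0,2):B a2@(0,5):A
t=6: (unchanged — steady state)

yes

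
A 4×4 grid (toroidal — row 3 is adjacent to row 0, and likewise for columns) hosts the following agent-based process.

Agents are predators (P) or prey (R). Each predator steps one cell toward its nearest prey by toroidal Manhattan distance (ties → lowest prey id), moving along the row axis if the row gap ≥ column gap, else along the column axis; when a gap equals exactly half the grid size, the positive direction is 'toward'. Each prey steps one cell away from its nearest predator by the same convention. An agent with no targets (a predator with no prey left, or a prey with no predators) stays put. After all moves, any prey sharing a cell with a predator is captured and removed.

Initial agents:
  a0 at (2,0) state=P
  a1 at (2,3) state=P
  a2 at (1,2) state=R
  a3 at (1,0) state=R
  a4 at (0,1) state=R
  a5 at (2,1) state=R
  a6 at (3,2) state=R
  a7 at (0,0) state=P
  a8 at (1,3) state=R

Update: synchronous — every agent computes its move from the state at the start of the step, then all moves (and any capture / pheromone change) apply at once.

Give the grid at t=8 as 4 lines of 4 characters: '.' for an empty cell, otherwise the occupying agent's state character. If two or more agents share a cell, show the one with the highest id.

....
R.RR
P..P
....

t=1: a0@(1,0):P a1@(1,3):P a2@(0,2):R a3@(0,0):R a4@(0,2):R a5@(2,2):R a6@(0,2):R a7@(1,0):P a8@(0,3):R
t=2: a0@(0,0):P a1@(0,3):P a2@(3,2):R a3@(3,0):R a4@(3,2):R a5@(3,2):R a6@(3,2):R a7@(0,0):P a8@(3,3):R
t=3: a0@(3,0):P a1@(3,3):P a2@(2,2):R a3@(2,0):R a4@(2,2):R a5@(2,2):R a6@(2,2):R a7@(3,0):P a8@(2,3):R
t=4: a0@(2,0):P a1@(2,3):P a2@(1,2):R a3@(1,0):R a4@(1,2):R a5@(1,2):R a6@(1,2):R a7@(2,0):P a8@(1,3):R
t=5: a0@(1,0):P a1@(1,3):P a2@(0,2):R a3@(0,0):R a4@(0,2):R a5@(0,2):R a6@(0,2):R a7@(1,0):P a8@(0,3):R
t=6: a0@(0,0):P a1@(0,3):P a2@(3,2):R a3@(3,0):R a4@(3,2):R a5@(3,2):R a6@(3,2):R a7@(0,0):P a8@(3,3):R
t=7: a0@(3,0):P a1@(3,3):P a2@(2,2):R a3@(2,0):R a4@(2,2):R a5@(2,2):R a6@(2,2):R a7@(3,0):P a8@(2,3):R
t=8: a0@(2,0):P a1@(2,3):P a2@(1,2):R a3@(1,0):R a4@(1,2):R a5@(1,2):R a6@(1,2):R a7@(2,0):P a8@(1,3):R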